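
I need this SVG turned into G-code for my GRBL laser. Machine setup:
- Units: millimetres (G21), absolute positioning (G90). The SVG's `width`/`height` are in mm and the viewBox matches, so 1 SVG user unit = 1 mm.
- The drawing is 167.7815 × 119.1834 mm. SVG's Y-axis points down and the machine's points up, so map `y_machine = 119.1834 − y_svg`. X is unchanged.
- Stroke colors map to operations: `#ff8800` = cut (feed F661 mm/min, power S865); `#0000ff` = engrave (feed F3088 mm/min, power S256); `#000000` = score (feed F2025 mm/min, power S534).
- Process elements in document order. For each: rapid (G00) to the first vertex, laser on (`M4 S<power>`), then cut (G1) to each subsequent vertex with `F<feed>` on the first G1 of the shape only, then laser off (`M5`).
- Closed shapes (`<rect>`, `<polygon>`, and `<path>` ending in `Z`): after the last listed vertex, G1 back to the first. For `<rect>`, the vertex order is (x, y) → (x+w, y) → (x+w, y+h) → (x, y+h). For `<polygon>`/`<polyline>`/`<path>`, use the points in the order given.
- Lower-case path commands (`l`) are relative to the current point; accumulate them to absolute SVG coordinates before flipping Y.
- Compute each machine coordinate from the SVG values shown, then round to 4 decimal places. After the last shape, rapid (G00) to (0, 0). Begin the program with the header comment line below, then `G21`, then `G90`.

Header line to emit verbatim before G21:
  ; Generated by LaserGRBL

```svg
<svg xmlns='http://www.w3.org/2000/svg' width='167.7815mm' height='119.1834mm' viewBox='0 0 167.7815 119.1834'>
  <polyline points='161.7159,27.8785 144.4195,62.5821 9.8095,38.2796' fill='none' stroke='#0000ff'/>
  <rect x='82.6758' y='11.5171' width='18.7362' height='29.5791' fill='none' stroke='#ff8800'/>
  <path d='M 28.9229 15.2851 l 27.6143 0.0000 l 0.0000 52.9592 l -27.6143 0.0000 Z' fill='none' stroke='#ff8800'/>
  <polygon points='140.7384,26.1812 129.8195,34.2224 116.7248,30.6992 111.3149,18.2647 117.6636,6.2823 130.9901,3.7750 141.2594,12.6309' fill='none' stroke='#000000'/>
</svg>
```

viewBox `0 0 167.7815 119.1834` with mm width/height → 1 unit = 1 mm. Flip: y_m = 119.1834 − y_svg.

**Shape 1** — `<polyline>` open polyline, stroke `#0000ff` → engrave (S256, F3088). Machine vertices: (161.7159,91.3049) → (144.4195,56.6013) → (9.8095,80.9038). Open path.

**Shape 2** — `<rect>` rectangle, stroke `#ff8800` → cut (S865, F661). Machine vertices: (82.6758,107.6663) → (101.4120,107.6663) → (101.4120,78.0872) → (82.6758,78.0872) → (82.6758,107.6663). Closed: final G1 returns to the first vertex.

**Shape 3** — `<path>` rectangle, stroke `#ff8800` → cut (S865, F661). Machine vertices: (28.9229,103.8983) → (56.5372,103.8983) → (56.5372,50.9391) → (28.9229,50.9391) → (28.9229,103.8983). Closed: final G1 returns to the first vertex.

**Shape 4** — `<polygon>` regular polygon, stroke `#000000` → score (S534, F2025). Machine vertices: (140.7384,93.0022) → (129.8195,84.9610) → (116.7248,88.4842) → (111.3149,100.9187) → (117.6636,112.9011) → (130.9901,115.4084) → (141.2594,106.5525) → (140.7384,93.0022). Closed: final G1 returns to the first vertex.

; Generated by LaserGRBL
G21
G90
G00 X161.7159 Y91.3049
M4 S256
G1 X144.4195 Y56.6013 F3088
G1 X9.8095 Y80.9038
M5
G00 X82.6758 Y107.6663
M4 S865
G1 X101.4120 Y107.6663 F661
G1 X101.4120 Y78.0872
G1 X82.6758 Y78.0872
G1 X82.6758 Y107.6663
M5
G00 X28.9229 Y103.8983
M4 S865
G1 X56.5372 Y103.8983 F661
G1 X56.5372 Y50.9391
G1 X28.9229 Y50.9391
G1 X28.9229 Y103.8983
M5
G00 X140.7384 Y93.0022
M4 S534
G1 X129.8195 Y84.9610 F2025
G1 X116.7248 Y88.4842
G1 X111.3149 Y100.9187
G1 X117.6636 Y112.9011
G1 X130.9901 Y115.4084
G1 X141.2594 Y106.5525
G1 X140.7384 Y93.0022
M5
G00 X0.0000 Y0.0000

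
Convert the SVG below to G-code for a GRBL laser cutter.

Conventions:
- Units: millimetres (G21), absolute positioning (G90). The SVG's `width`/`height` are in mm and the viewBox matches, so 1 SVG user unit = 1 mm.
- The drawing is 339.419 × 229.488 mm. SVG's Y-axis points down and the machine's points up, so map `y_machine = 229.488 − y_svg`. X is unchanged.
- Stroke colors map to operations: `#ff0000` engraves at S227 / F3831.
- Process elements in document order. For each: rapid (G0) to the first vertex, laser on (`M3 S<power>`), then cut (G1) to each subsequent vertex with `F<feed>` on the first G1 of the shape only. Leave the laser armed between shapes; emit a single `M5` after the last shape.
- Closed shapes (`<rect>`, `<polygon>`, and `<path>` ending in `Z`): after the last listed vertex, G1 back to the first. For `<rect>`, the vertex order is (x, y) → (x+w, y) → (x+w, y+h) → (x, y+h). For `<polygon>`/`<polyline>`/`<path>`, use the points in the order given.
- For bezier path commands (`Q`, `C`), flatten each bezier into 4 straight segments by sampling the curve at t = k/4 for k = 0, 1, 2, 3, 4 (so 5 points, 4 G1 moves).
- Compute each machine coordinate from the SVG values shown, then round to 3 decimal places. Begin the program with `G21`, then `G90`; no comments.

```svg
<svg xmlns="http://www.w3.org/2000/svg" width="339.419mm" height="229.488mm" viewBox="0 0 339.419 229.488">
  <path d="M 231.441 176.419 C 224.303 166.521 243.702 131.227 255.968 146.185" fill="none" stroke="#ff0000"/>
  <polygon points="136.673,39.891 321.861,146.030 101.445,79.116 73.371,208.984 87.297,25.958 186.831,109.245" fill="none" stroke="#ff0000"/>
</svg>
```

Since the viewBox matches the mm dimensions, user units are millimetres directly. The only transform is the Y-flip y_m = 229.488 − y_svg.

Shape 1 is a cubic bezier drawn with `<path>`. Its stroke #ff0000 means engrave at S227, F3831. After flipping Y the toolpath is (231.441,53.069) → (230.537,64.072) → (236.428,77.507) → (245.957,86.281) → (255.968,83.303).

Shape 2 is a closed polygon drawn with `<polygon>`. Its stroke #ff0000 means engrave at S227, F3831. After flipping Y the toolpath is (136.673,189.597) → (321.861,83.458) → (101.445,150.372) → (73.371,20.504) → (87.297,203.530) → (186.831,120.243) → (136.673,189.597), returning to the start.

G21
G90
G0 X231.441 Y53.069
M3 S227
G1 X230.537 Y64.072 F3831
G1 X236.428 Y77.507
G1 X245.957 Y86.281
G1 X255.968 Y83.303
G0 X136.673 Y189.597
M3 S227
G1 X321.861 Y83.458 F3831
G1 X101.445 Y150.372
G1 X73.371 Y20.504
G1 X87.297 Y203.530
G1 X186.831 Y120.243
G1 X136.673 Y189.597
M5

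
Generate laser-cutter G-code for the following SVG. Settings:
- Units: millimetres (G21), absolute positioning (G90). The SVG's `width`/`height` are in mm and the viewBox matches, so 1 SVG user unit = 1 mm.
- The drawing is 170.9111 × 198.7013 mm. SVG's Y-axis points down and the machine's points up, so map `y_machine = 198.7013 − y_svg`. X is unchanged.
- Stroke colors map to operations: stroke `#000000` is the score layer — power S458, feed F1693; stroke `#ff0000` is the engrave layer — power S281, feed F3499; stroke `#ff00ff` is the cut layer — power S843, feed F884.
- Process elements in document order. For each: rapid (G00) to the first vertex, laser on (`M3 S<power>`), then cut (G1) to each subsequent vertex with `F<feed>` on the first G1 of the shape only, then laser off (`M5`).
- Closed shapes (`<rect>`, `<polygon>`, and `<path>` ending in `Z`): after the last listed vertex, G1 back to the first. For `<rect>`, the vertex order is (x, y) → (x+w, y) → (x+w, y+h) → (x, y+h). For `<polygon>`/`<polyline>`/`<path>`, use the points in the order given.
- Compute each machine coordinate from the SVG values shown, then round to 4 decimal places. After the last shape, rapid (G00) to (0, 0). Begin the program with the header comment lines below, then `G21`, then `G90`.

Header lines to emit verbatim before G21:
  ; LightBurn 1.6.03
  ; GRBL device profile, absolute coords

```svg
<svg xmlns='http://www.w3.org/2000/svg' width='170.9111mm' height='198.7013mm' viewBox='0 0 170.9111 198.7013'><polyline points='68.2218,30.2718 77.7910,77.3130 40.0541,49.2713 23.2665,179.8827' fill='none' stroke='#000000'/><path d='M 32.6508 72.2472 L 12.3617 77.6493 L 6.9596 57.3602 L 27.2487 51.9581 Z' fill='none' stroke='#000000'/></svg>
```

; LightBurn 1.6.03
; GRBL device profile, absolute coords
G21
G90
G00 X68.2218 Y168.4295
M3 S458
G1 X77.7910 Y121.3883 F1693
G1 X40.0541 Y149.4300
G1 X23.2665 Y18.8186
M5
G00 X32.6508 Y126.4541
M3 S458
G1 X12.3617 Y121.0520 F1693
G1 X6.9596 Y141.3411
G1 X27.2487 Y146.7432
G1 X32.6508 Y126.4541
M5
G00 X0.0000 Y0.0000

Since the viewBox matches the mm dimensions, user units are millimetres directly. The only transform is the Y-flip y_m = 198.7013 − y_svg.

Shape 1 is a open polyline drawn with `<polyline>`. Its stroke #000000 means score at S458, F1693. After flipping Y the toolpath is (68.2218,168.4295) → (77.7910,121.3883) → (40.0541,149.4300) → (23.2665,18.8186).

Shape 2 is a regular polygon drawn with `<path>`. Its stroke #000000 means score at S458, F1693. After flipping Y the toolpath is (32.6508,126.4541) → (12.3617,121.0520) → (6.9596,141.3411) → (27.2487,146.7432) → (32.6508,126.4541), returning to the start.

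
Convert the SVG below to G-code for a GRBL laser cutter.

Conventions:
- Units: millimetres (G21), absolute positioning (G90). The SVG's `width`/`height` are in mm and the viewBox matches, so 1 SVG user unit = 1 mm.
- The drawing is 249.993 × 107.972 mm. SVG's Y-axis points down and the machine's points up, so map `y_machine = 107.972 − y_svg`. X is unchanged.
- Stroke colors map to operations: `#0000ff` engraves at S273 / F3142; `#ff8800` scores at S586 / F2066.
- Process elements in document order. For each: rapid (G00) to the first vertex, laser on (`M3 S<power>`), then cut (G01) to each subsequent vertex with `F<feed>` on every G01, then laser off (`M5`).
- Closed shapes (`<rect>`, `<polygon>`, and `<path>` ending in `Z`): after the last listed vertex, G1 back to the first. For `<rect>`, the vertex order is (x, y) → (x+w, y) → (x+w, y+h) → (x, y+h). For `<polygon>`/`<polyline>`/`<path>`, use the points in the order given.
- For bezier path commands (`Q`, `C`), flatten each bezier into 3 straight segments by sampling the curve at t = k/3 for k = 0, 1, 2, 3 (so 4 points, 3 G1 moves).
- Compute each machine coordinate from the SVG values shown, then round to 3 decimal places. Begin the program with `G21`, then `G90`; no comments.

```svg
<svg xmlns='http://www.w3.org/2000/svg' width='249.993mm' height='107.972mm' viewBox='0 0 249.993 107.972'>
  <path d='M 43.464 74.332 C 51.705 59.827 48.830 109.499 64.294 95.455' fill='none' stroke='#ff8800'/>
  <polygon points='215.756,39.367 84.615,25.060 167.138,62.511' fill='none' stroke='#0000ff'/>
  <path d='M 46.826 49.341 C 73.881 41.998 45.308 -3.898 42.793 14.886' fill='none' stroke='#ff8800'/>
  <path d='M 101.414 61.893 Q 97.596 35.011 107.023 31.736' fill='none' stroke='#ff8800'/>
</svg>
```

Since the viewBox matches the mm dimensions, user units are millimetres directly. The only transform is the Y-flip y_m = 107.972 − y_svg.

Shape 1 is a cubic bezier drawn with `<path>`. Its stroke #ff8800 means score at S586, F2066. After flipping Y the toolpath is (43.464,33.640) → (49.091,31.489) → (53.852,14.975) → (64.294,12.517).

Shape 2 is a closed polygon drawn with `<polygon>`. Its stroke #0000ff means engrave at S273, F3142. After flipping Y the toolpath is (215.756,68.605) → (84.615,82.912) → (167.138,45.461) → (215.756,68.605), returning to the start.

Shape 3 is a cubic bezier drawn with `<path>`. Its stroke #ff8800 means score at S586, F2066. After flipping Y the toolpath is (46.826,58.631) → (58.364,75.002) → (50.969,94.133) → (42.793,93.086).

Shape 4 is a quadratic bezier drawn with `<path>`. Its stroke #ff8800 means score at S586, F2066. After flipping Y the toolpath is (101.414,46.079) → (100.340,61.377) → (102.210,71.430) → (107.023,76.236).

G21
G90
G00 X43.464 Y33.640
M3 S586
G01 X49.091 Y31.489 F2066
G01 X53.852 Y14.975 F2066
G01 X64.294 Y12.517 F2066
M5
G00 X215.756 Y68.605
M3 S273
G01 X84.615 Y82.912 F3142
G01 X167.138 Y45.461 F3142
G01 X215.756 Y68.605 F3142
M5
G00 X46.826 Y58.631
M3 S586
G01 X58.364 Y75.002 F2066
G01 X50.969 Y94.133 F2066
G01 X42.793 Y93.086 F2066
M5
G00 X101.414 Y46.079
M3 S586
G01 X100.340 Y61.377 F2066
G01 X102.210 Y71.430 F2066
G01 X107.023 Y76.236 F2066
M5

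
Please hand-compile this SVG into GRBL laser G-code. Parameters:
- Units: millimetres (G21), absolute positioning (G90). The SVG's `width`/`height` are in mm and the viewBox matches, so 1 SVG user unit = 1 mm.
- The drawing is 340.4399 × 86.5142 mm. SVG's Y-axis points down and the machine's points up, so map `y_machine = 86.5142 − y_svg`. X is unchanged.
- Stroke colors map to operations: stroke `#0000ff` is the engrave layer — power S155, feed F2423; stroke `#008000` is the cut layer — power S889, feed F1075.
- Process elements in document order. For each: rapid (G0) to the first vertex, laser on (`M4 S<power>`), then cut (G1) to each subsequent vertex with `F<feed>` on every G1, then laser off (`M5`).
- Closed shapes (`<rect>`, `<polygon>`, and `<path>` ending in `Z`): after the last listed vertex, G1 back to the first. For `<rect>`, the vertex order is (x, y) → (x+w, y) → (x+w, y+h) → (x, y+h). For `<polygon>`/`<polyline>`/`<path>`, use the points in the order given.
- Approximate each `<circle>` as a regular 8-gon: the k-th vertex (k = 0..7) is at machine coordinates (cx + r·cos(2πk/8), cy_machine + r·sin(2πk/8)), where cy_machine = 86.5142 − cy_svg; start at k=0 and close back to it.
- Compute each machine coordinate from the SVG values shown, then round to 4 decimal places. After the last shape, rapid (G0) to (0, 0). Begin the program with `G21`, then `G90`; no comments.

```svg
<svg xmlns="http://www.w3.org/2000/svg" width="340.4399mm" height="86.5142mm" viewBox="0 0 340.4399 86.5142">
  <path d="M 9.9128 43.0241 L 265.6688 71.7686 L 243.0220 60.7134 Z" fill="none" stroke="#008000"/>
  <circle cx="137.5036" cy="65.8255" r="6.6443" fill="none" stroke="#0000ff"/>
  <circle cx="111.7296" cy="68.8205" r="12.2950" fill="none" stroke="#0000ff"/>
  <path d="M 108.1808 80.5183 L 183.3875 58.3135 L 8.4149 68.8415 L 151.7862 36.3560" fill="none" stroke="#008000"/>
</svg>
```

1 u = 1 mm; y_m = 86.5142 − y.

[1] `<path>` closed polygon, #008000→cut S889 F1075: (9.9128,43.4901) → (265.6688,14.7456) → (243.0220,25.8008) → (9.9128,43.4901) (closed)

[2] `<circle>` circle, #0000ff→engrave S155 F2423: (144.1479,20.6887) → (142.2018,25.3869) → (137.5036,27.3330) → (132.8054,25.3869) → (130.8593,20.6887) → (132.8054,15.9905) → (137.5036,14.0444) → (142.2018,15.9905) → (144.1479,20.6887) (closed)

[3] `<circle>` circle, #0000ff→engrave S155 F2423: (124.0246,17.6937) → (120.4235,26.3876) → (111.7296,29.9887) → (103.0357,26.3876) → (99.4346,17.6937) → (103.0357,8.9998) → (111.7296,5.3987) → (120.4235,8.9998) → (124.0246,17.6937) (closed)

[4] `<path>` open polyline, #008000→cut S889 F1075: (108.1808,5.9959) → (183.3875,28.2007) → (8.4149,17.6727) → (151.7862,50.1582)

G21
G90
G0 X9.9128 Y43.4901
M4 S889
G1 X265.6688 Y14.7456 F1075
G1 X243.0220 Y25.8008 F1075
G1 X9.9128 Y43.4901 F1075
M5
G0 X144.1479 Y20.6887
M4 S155
G1 X142.2018 Y25.3869 F2423
G1 X137.5036 Y27.3330 F2423
G1 X132.8054 Y25.3869 F2423
G1 X130.8593 Y20.6887 F2423
G1 X132.8054 Y15.9905 F2423
G1 X137.5036 Y14.0444 F2423
G1 X142.2018 Y15.9905 F2423
G1 X144.1479 Y20.6887 F2423
M5
G0 X124.0246 Y17.6937
M4 S155
G1 X120.4235 Y26.3876 F2423
G1 X111.7296 Y29.9887 F2423
G1 X103.0357 Y26.3876 F2423
G1 X99.4346 Y17.6937 F2423
G1 X103.0357 Y8.9998 F2423
G1 X111.7296 Y5.3987 F2423
G1 X120.4235 Y8.9998 F2423
G1 X124.0246 Y17.6937 F2423
M5
G0 X108.1808 Y5.9959
M4 S889
G1 X183.3875 Y28.2007 F1075
G1 X8.4149 Y17.6727 F1075
G1 X151.7862 Y50.1582 F1075
M5
G0 X0.0000 Y0.0000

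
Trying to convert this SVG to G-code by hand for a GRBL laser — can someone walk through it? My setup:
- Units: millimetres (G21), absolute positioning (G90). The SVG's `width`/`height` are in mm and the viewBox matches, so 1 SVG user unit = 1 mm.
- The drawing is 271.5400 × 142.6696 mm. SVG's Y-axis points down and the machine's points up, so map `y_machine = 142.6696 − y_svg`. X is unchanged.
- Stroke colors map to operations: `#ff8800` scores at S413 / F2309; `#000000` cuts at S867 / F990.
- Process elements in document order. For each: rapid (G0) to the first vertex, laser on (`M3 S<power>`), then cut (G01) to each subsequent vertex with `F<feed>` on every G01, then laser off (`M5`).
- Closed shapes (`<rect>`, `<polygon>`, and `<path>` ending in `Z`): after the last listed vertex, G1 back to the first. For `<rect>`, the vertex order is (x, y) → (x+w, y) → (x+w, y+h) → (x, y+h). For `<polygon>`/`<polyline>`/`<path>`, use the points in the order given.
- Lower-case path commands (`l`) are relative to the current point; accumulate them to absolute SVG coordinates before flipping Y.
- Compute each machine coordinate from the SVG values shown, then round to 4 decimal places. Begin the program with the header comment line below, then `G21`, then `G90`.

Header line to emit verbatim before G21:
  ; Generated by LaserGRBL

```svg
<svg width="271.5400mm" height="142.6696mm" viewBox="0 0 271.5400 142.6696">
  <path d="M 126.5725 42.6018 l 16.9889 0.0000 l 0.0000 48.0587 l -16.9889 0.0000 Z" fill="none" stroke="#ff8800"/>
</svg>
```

; Generated by LaserGRBL
G21
G90
G0 X126.5725 Y100.0678
M3 S413
G01 X143.5614 Y100.0678 F2309
G01 X143.5614 Y52.0091 F2309
G01 X126.5725 Y52.0091 F2309
G01 X126.5725 Y100.0678 F2309
M5

1 u = 1 mm; y_m = 142.6696 − y.

[1] `<path>` rectangle, #ff8800→score S413 F2309: (126.5725,100.0678) → (143.5614,100.0678) → (143.5614,52.0091) → (126.5725,52.0091) → (126.5725,100.0678) (closed)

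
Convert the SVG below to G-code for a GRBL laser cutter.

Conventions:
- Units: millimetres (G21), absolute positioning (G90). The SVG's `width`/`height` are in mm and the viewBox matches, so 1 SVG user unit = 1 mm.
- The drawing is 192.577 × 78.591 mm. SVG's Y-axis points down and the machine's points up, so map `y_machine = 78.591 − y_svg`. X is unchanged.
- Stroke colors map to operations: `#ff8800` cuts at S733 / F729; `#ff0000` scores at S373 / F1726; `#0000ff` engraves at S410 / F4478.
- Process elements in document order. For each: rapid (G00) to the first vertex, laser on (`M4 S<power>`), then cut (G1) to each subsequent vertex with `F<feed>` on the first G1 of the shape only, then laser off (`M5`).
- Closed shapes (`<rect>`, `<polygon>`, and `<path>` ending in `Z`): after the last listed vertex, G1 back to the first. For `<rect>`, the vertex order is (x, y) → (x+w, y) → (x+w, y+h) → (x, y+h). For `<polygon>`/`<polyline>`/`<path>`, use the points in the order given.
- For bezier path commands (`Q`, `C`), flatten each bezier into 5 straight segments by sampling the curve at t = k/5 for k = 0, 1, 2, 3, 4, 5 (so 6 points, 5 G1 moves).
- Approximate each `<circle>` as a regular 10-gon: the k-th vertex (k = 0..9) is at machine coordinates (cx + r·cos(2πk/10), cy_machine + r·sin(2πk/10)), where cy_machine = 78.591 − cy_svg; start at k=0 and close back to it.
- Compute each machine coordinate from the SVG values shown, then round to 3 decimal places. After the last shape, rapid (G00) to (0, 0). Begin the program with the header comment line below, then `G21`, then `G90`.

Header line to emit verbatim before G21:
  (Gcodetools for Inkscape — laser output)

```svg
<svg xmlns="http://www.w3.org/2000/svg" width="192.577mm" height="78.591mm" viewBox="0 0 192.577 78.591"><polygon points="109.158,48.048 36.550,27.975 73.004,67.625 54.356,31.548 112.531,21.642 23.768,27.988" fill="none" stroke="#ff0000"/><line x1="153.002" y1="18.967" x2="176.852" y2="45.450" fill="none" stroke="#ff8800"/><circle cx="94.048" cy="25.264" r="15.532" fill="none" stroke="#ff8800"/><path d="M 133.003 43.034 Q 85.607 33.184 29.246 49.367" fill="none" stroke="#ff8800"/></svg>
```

(Gcodetools for Inkscape — laser output)
G21
G90
G00 X109.158 Y30.543
M4 S373
G1 X36.550 Y50.616 F1726
G1 X73.004 Y10.966
G1 X54.356 Y47.043
G1 X112.531 Y56.949
G1 X23.768 Y50.603
G1 X109.158 Y30.543
M5
G00 X153.002 Y59.624
M4 S733
G1 X176.852 Y33.141 F729
M5
G00 X109.580 Y53.327
M4 S733
G1 X106.614 Y62.456 F729
G1 X98.848 Y68.099
G1 X89.248 Y68.099
G1 X81.482 Y62.456
G1 X78.516 Y53.327
G1 X81.482 Y44.198
G1 X89.248 Y38.555
G1 X98.848 Y38.555
G1 X106.614 Y44.198
G1 X109.580 Y53.327
M5
G00 X133.003 Y35.557
M4 S733
G1 X113.686 Y38.456 F729
G1 X93.652 Y39.272
G1 X72.900 Y38.005
G1 X51.432 Y34.656
G1 X29.246 Y29.224
M5
G00 X0.000 Y0.000

Since the viewBox matches the mm dimensions, user units are millimetres directly. The only transform is the Y-flip y_m = 78.591 − y_svg.

Shape 1 is a closed polygon drawn with `<polygon>`. Its stroke #ff0000 means score at S373, F1726. After flipping Y the toolpath is (109.158,30.543) → (36.550,50.616) → (73.004,10.966) → (54.356,47.043) → (112.531,56.949) → (23.768,50.603) → (109.158,30.543), returning to the start.

Shape 2 is a line segment drawn with `<line>`. Its stroke #ff8800 means cut at S733, F729. After flipping Y the toolpath is (153.002,59.624) → (176.852,33.141).

Shape 3 is a circle drawn with `<circle>`. Its stroke #ff8800 means cut at S733, F729. After flipping Y the toolpath is (109.580,53.327) → (106.614,62.456) → (98.848,68.099) → (89.248,68.099) → (81.482,62.456) → (78.516,53.327) → (81.482,44.198) → (89.248,38.555) → (98.848,38.555) → (106.614,44.198) → (109.580,53.327), returning to the start.

Shape 4 is a quadratic bezier drawn with `<path>`. Its stroke #ff8800 means cut at S733, F729. After flipping Y the toolpath is (133.003,35.557) → (113.686,38.456) → (93.652,39.272) → (72.900,38.005) → (51.432,34.656) → (29.246,29.224).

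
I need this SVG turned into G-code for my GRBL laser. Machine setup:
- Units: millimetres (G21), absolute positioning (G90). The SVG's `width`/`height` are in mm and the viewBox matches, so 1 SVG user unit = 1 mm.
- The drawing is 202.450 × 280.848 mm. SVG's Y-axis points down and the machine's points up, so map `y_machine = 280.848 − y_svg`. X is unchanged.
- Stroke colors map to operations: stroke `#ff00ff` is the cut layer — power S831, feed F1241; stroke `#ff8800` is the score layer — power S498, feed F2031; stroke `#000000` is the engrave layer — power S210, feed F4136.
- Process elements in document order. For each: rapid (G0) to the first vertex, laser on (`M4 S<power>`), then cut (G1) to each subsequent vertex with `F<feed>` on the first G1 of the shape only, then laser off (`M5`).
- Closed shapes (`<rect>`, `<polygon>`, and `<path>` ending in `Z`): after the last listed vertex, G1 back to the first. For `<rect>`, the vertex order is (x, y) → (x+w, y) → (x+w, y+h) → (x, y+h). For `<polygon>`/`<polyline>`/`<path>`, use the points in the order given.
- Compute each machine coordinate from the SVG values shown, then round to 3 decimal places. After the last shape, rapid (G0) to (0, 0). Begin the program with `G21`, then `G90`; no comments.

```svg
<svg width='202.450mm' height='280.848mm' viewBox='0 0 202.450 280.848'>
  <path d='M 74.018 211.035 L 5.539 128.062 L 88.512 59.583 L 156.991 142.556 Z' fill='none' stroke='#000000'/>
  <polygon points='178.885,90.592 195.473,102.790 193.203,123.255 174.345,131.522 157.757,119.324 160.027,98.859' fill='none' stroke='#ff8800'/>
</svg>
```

G21
G90
G0 X74.018 Y69.813
M4 S210
G1 X5.539 Y152.786 F4136
G1 X88.512 Y221.265
G1 X156.991 Y138.292
G1 X74.018 Y69.813
M5
G0 X178.885 Y190.256
M4 S498
G1 X195.473 Y178.058 F2031
G1 X193.203 Y157.593
G1 X174.345 Y149.326
G1 X157.757 Y161.524
G1 X160.027 Y181.989
G1 X178.885 Y190.256
M5
G0 X0.000 Y0.000

Since the viewBox matches the mm dimensions, user units are millimetres directly. The only transform is the Y-flip y_m = 280.848 − y_svg.

Shape 1 is a regular polygon drawn with `<path>`. Its stroke #000000 means engrave at S210, F4136. After flipping Y the toolpath is (74.018,69.813) → (5.539,152.786) → (88.512,221.265) → (156.991,138.292) → (74.018,69.813), returning to the start.

Shape 2 is a regular polygon drawn with `<polygon>`. Its stroke #ff8800 means score at S498, F2031. After flipping Y the toolpath is (178.885,190.256) → (195.473,178.058) → (193.203,157.593) → (174.345,149.326) → (157.757,161.524) → (160.027,181.989) → (178.885,190.256), returning to the start.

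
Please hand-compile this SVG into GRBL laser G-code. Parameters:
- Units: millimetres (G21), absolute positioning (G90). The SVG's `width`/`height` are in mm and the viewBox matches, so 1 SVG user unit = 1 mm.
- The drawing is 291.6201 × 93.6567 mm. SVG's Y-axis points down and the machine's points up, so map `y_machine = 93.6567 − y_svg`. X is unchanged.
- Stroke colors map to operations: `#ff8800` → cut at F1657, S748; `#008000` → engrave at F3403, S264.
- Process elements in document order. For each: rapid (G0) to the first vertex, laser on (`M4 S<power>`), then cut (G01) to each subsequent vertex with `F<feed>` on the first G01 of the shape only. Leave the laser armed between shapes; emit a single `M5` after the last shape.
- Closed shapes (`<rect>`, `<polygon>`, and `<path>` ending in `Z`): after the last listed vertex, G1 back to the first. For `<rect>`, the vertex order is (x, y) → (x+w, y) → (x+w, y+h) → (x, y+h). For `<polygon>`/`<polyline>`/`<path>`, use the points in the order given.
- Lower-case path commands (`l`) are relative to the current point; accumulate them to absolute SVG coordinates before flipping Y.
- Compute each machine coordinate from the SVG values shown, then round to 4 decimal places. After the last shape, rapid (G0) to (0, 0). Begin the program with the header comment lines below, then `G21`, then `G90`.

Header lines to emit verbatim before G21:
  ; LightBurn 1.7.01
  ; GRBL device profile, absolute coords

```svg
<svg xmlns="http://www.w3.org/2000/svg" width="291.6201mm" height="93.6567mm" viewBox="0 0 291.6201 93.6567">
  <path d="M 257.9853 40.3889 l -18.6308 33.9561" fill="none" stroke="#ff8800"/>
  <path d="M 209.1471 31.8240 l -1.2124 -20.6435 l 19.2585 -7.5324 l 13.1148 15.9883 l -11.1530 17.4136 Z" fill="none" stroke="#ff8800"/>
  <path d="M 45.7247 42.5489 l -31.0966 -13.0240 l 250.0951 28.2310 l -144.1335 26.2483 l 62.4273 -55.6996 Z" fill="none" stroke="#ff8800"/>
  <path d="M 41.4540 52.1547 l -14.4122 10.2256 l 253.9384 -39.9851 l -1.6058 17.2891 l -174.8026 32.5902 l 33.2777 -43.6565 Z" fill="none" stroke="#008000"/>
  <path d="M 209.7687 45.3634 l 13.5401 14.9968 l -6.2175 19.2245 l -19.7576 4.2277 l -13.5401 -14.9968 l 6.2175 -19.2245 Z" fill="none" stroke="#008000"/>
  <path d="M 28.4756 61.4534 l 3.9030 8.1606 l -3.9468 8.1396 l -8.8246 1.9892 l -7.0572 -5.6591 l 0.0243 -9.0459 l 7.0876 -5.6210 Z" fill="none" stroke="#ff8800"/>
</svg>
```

; LightBurn 1.7.01
; GRBL device profile, absolute coords
G21
G90
G0 X257.9853 Y53.2678
M4 S748
G01 X239.3545 Y19.3117 F1657
G0 X209.1471 Y61.8327
M4 S748
G01 X207.9347 Y82.4762 F1657
G01 X227.1932 Y90.0086
G01 X240.3080 Y74.0203
G01 X229.1550 Y56.6067
G01 X209.1471 Y61.8327
G0 X45.7247 Y51.1078
M4 S748
G01 X14.6281 Y64.1318 F1657
G01 X264.7232 Y35.9008
G01 X120.5897 Y9.6525
G01 X183.0170 Y65.3521
G01 X45.7247 Y51.1078
G0 X41.4540 Y41.5020
M4 S264
G01 X27.0418 Y31.2764 F3403
G01 X280.9802 Y71.2615
G01 X279.3744 Y53.9724
G01 X104.5718 Y21.3822
G01 X137.8495 Y65.0387
G01 X41.4540 Y41.5020
G0 X209.7687 Y48.2933
M4 S264
G01 X223.3088 Y33.2965 F3403
G01 X217.0913 Y14.0720
G01 X197.3337 Y9.8443
G01 X183.7936 Y24.8411
G01 X190.0111 Y44.0656
G01 X209.7687 Y48.2933
G0 X28.4756 Y32.2033
M4 S748
G01 X32.3786 Y24.0427 F1657
G01 X28.4318 Y15.9031
G01 X19.6072 Y13.9139
G01 X12.5500 Y19.5730
G01 X12.5743 Y28.6189
G01 X19.6619 Y34.2399
G01 X28.4756 Y32.2033
M5
G0 X0.0000 Y0.0000

viewBox `0 0 291.6201 93.6567` with mm width/height → 1 unit = 1 mm. Flip: y_m = 93.6567 − y_svg.

**Shape 1** — `<path>` line segment, stroke `#ff8800` → cut (S748, F1657). Machine vertices: (257.9853,53.2678) → (239.3545,19.3117). Open path.

**Shape 2** — `<path>` regular polygon, stroke `#ff8800` → cut (S748, F1657). Machine vertices: (209.1471,61.8327) → (207.9347,82.4762) → (227.1932,90.0086) → (240.3080,74.0203) → (229.1550,56.6067) → (209.1471,61.8327). Closed: final G1 returns to the first vertex.

**Shape 3** — `<path>` closed polygon, stroke `#ff8800` → cut (S748, F1657). Machine vertices: (45.7247,51.1078) → (14.6281,64.1318) → (264.7232,35.9008) → (120.5897,9.6525) → (183.0170,65.3521) → (45.7247,51.1078). Closed: final G1 returns to the first vertex.

**Shape 4** — `<path>` closed polygon, stroke `#008000` → engrave (S264, F3403). Machine vertices: (41.4540,41.5020) → (27.0418,31.2764) → (280.9802,71.2615) → (279.3744,53.9724) → (104.5718,21.3822) → (137.8495,65.0387) → (41.4540,41.5020). Closed: final G1 returns to the first vertex.

**Shape 5** — `<path>` regular polygon, stroke `#008000` → engrave (S264, F3403). Machine vertices: (209.7687,48.2933) → (223.3088,33.2965) → (217.0913,14.0720) → (197.3337,9.8443) → (183.7936,24.8411) → (190.0111,44.0656) → (209.7687,48.2933). Closed: final G1 returns to the first vertex.

**Shape 6** — `<path>` regular polygon, stroke `#ff8800` → cut (S748, F1657). Machine vertices: (28.4756,32.2033) → (32.3786,24.0427) → (28.4318,15.9031) → (19.6072,13.9139) → (12.5500,19.5730) → (12.5743,28.6189) → (19.6619,34.2399) → (28.4756,32.2033). Closed: final G1 returns to the first vertex.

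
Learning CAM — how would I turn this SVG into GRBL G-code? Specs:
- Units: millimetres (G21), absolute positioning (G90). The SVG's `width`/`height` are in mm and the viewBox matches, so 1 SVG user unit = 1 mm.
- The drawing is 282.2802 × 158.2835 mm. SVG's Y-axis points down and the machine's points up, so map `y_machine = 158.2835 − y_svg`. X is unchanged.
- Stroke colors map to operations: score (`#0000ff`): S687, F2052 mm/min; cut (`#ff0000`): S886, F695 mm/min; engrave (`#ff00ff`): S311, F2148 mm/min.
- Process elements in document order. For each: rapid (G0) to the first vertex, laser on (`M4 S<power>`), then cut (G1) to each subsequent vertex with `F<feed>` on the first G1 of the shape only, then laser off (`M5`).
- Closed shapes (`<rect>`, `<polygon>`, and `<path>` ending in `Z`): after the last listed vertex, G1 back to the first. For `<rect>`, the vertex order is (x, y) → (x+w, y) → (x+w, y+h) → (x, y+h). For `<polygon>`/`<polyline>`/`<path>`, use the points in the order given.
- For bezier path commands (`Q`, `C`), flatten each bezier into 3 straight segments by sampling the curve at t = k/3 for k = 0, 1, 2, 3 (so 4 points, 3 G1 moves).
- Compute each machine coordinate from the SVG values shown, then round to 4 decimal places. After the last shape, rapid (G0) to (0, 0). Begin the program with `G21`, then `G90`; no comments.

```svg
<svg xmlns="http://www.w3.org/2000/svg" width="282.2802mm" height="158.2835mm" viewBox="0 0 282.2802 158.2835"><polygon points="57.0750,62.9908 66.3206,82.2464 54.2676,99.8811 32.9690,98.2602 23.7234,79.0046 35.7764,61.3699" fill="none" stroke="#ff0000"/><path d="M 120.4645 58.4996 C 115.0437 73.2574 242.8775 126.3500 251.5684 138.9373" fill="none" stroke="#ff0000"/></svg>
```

1 u = 1 mm; y_m = 158.2835 − y.

[1] `<polygon>` regular polygon, #ff0000→cut S886 F695: (57.0750,95.2927) → (66.3206,76.0371) → (54.2676,58.4024) → (32.9690,60.0233) → (23.7234,79.2789) → (35.7764,96.9136) → (57.0750,95.2927) (closed)

[2] `<path>` cubic bezier, #ff0000→cut S886 F695: (120.4645,99.7839) → (150.1138,75.1678) → (212.5113,42.5153) → (251.5684,19.3462)

G21
G90
G0 X57.0750 Y95.2927
M4 S886
G1 X66.3206 Y76.0371 F695
G1 X54.2676 Y58.4024
G1 X32.9690 Y60.0233
G1 X23.7234 Y79.2789
G1 X35.7764 Y96.9136
G1 X57.0750 Y95.2927
M5
G0 X120.4645 Y99.7839
M4 S886
G1 X150.1138 Y75.1678 F695
G1 X212.5113 Y42.5153
G1 X251.5684 Y19.3462
M5
G0 X0.0000 Y0.0000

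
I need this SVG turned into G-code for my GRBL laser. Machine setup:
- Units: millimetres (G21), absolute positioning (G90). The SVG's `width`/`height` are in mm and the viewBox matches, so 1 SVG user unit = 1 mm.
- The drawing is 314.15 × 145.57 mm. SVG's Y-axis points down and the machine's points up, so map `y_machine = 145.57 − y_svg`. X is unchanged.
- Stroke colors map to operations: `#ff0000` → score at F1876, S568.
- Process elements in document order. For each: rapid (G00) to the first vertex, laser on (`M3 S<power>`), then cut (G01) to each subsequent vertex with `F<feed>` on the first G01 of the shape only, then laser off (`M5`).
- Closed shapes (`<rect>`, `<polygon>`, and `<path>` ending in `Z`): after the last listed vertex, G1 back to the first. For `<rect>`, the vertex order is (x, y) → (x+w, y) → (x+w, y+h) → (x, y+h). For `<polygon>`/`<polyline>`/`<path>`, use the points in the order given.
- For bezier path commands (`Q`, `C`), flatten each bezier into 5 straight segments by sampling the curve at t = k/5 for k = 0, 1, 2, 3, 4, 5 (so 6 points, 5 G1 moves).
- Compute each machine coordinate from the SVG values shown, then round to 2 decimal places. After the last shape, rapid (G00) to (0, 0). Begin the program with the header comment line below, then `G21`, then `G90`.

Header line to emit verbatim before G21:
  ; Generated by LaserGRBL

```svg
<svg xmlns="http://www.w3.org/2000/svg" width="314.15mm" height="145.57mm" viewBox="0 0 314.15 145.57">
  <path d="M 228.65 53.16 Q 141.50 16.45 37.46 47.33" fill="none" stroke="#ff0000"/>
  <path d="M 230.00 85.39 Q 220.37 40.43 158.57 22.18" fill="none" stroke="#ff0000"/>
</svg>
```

; Generated by LaserGRBL
G21
G90
G00 X228.65 Y92.41
M3 S568
G01 X193.11 Y104.39 F1876
G01 X156.23 Y110.96
G01 X117.99 Y112.13
G01 X78.40 Y107.89
G01 X37.46 Y98.24
M5
G00 X230.00 Y60.18
M3 S568
G01 X224.06 Y77.10 F1876
G01 X213.95 Y91.87
G01 X199.66 Y104.52
G01 X181.20 Y115.02
G01 X158.57 Y123.39
M5
G00 X0.00 Y0.00

Since the viewBox matches the mm dimensions, user units are millimetres directly. The only transform is the Y-flip y_m = 145.57 − y_svg.

Shape 1 is a quadratic bezier drawn with `<path>`. Its stroke #ff0000 means score at S568, F1876. After flipping Y the toolpath is (228.65,92.41) → (193.11,104.39) → (156.23,110.96) → (117.99,112.13) → (78.40,107.89) → (37.46,98.24).

Shape 2 is a quadratic bezier drawn with `<path>`. Its stroke #ff0000 means score at S568, F1876. After flipping Y the toolpath is (230.00,60.18) → (224.06,77.10) → (213.95,91.87) → (199.66,104.52) → (181.20,115.02) → (158.57,123.39).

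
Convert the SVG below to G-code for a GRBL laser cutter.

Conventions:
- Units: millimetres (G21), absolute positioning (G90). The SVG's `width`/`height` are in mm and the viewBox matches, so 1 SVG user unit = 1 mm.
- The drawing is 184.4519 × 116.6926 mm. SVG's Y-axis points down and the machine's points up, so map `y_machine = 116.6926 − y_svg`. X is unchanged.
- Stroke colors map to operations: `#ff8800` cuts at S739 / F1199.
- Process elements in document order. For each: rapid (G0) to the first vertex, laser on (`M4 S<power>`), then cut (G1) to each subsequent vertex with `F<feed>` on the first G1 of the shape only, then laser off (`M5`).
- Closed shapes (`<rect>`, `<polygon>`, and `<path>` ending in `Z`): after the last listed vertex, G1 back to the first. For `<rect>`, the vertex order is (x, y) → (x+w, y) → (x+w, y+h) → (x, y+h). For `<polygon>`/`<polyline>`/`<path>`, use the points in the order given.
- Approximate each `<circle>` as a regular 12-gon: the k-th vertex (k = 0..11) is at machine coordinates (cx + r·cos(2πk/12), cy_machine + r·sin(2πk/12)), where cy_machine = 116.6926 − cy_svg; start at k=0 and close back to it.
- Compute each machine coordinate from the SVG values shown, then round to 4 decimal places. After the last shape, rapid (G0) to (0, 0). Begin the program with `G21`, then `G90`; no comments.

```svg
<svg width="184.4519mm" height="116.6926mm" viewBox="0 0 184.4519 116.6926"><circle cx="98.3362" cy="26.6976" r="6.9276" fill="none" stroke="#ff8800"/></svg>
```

G21
G90
G0 X105.2638 Y89.9950
M4 S739
G1 X104.3357 Y93.4588 F1199
G1 X101.8000 Y95.9945
G1 X98.3362 Y96.9226
G1 X94.8724 Y95.9945
G1 X92.3367 Y93.4588
G1 X91.4086 Y89.9950
G1 X92.3367 Y86.5312
G1 X94.8724 Y83.9955
G1 X98.3362 Y83.0674
G1 X101.8000 Y83.9955
G1 X104.3357 Y86.5312
G1 X105.2638 Y89.9950
M5
G0 X0.0000 Y0.0000

viewBox `0 0 184.4519 116.6926` with mm width/height → 1 unit = 1 mm. Flip: y_m = 116.6926 − y_svg.

**Shape 1** — `<circle>` circle, stroke `#ff8800` → cut (S739, F1199). Machine vertices: (105.2638,89.9950) → (104.3357,93.4588) → (101.8000,95.9945) → (98.3362,96.9226) → (94.8724,95.9945) → (92.3367,93.4588) → (91.4086,89.9950) → (92.3367,86.5312) → (94.8724,83.9955) → (98.3362,83.0674) → (101.8000,83.9955) → (104.3357,86.5312) → (105.2638,89.9950). Closed: final G1 returns to the first vertex.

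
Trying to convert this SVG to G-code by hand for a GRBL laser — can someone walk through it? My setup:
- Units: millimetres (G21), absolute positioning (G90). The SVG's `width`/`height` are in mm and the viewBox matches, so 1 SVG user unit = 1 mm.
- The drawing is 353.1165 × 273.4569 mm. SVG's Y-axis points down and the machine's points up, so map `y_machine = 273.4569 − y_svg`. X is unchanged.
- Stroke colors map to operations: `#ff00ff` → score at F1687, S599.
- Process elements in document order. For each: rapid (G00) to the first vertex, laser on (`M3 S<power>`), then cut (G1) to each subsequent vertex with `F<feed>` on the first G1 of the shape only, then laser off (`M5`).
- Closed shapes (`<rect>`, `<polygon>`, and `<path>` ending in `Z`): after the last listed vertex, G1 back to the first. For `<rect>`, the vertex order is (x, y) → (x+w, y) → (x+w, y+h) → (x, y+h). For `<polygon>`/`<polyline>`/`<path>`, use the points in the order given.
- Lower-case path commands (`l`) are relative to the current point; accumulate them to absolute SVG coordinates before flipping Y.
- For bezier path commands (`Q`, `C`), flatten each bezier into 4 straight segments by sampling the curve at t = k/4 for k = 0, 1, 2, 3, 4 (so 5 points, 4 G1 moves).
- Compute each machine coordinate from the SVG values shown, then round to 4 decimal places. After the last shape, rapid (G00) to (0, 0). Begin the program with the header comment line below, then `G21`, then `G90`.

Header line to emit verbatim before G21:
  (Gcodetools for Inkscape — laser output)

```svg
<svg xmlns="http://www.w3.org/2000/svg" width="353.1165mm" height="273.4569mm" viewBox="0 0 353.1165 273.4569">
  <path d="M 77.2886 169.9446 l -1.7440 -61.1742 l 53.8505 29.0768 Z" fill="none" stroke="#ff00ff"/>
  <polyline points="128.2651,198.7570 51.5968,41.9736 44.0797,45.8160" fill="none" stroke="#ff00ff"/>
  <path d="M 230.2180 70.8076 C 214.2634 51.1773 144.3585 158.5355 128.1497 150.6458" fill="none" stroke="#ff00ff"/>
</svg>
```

(Gcodetools for Inkscape — laser output)
G21
G90
G00 X77.2886 Y103.5123
M3 S599
G1 X75.5446 Y164.6865 F1687
G1 X129.3951 Y135.6097
G1 X77.2886 Y103.5123
M5
G00 X128.2651 Y74.6999
M3 S599
G1 X51.5968 Y231.4833 F1687
G1 X44.0797 Y227.6409
M5
G00 X230.2180 Y202.6493
M3 S599
G1 X209.8183 Y197.3466 F1687
G1 X179.2792 Y167.1329
G1 X148.6923 Y134.7179
G1 X128.1497 Y122.8111
M5
G00 X0.0000 Y0.0000

1 u = 1 mm; y_m = 273.4569 − y.

[1] `<path>` regular polygon, #ff00ff→score S599 F1687: (77.2886,103.5123) → (75.5446,164.6865) → (129.3951,135.6097) → (77.2886,103.5123) (closed)

[2] `<polyline>` open polyline, #ff00ff→score S599 F1687: (128.2651,74.6999) → (51.5968,231.4833) → (44.0797,227.6409)

[3] `<path>` cubic bezier, #ff00ff→score S599 F1687: (230.2180,202.6493) → (209.8183,197.3466) → (179.2792,167.1329) → (148.6923,134.7179) → (128.1497,122.8111)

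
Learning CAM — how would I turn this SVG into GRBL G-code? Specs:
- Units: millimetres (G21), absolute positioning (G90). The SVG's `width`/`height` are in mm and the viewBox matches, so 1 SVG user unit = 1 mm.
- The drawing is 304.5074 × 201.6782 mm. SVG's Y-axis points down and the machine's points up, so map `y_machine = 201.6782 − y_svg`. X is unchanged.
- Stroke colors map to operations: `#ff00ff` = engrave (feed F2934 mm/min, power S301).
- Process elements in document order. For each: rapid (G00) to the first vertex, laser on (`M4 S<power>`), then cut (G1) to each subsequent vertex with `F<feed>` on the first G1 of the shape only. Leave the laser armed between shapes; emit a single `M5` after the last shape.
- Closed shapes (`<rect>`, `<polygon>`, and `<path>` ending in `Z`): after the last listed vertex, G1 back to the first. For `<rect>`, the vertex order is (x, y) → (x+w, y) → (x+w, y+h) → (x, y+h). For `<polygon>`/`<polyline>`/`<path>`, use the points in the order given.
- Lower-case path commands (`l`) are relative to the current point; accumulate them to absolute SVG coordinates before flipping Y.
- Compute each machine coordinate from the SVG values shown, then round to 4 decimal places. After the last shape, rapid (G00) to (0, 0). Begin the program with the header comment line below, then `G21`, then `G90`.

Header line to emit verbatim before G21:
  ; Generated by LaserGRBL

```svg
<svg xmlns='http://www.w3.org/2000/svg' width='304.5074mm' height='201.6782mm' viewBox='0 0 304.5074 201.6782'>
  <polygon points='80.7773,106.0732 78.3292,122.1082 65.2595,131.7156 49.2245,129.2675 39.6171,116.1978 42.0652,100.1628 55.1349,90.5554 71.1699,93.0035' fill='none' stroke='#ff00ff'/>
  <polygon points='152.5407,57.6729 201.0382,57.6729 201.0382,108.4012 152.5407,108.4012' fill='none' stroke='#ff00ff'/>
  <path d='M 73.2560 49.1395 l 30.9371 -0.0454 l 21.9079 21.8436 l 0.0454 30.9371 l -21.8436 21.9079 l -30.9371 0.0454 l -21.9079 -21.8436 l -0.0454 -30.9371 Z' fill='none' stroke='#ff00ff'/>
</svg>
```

1 u = 1 mm; y_m = 201.6782 − y.

[1] `<polygon>` regular polygon, #ff00ff→engrave S301 F2934: (80.7773,95.6050) → (78.3292,79.5700) → (65.2595,69.9626) → (49.2245,72.4107) → (39.6171,85.4804) → (42.0652,101.5154) → (55.1349,111.1228) → (71.1699,108.6747) → (80.7773,95.6050) (closed)

[2] `<polygon>` rectangle, #ff00ff→engrave S301 F2934: (152.5407,144.0053) → (201.0382,144.0053) → (201.0382,93.2770) → (152.5407,93.2770) → (152.5407,144.0053) (closed)

[3] `<path>` regular polygon, #ff00ff→engrave S301 F2934: (73.2560,152.5387) → (104.1931,152.5841) → (126.1010,130.7405) → (126.1464,99.8034) → (104.3028,77.8955) → (73.3657,77.8501) → (51.4578,99.6937) → (51.4124,130.6308) → (73.2560,152.5387) (closed)

; Generated by LaserGRBL
G21
G90
G00 X80.7773 Y95.6050
M4 S301
G1 X78.3292 Y79.5700 F2934
G1 X65.2595 Y69.9626
G1 X49.2245 Y72.4107
G1 X39.6171 Y85.4804
G1 X42.0652 Y101.5154
G1 X55.1349 Y111.1228
G1 X71.1699 Y108.6747
G1 X80.7773 Y95.6050
G00 X152.5407 Y144.0053
M4 S301
G1 X201.0382 Y144.0053 F2934
G1 X201.0382 Y93.2770
G1 X152.5407 Y93.2770
G1 X152.5407 Y144.0053
G00 X73.2560 Y152.5387
M4 S301
G1 X104.1931 Y152.5841 F2934
G1 X126.1010 Y130.7405
G1 X126.1464 Y99.8034
G1 X104.3028 Y77.8955
G1 X73.3657 Y77.8501
G1 X51.4578 Y99.6937
G1 X51.4124 Y130.6308
G1 X73.2560 Y152.5387
M5
G00 X0.0000 Y0.0000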